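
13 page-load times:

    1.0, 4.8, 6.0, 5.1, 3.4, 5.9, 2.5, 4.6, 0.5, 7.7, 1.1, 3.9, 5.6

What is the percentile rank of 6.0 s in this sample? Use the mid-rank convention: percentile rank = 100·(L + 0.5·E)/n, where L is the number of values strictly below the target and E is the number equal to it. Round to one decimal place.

Sorted: 0.5, 1.0, 1.1, 2.5, 3.4, 3.9, 4.6, 4.8, 5.1, 5.6, 5.9, 6.0, 7.7.
Count below 6.0: L = 11; count equal: E = 1; n = 13.
Percentile rank = 100·(11 + 0.5·1)/13 = 100·11.5/13 = 88.46.

88.5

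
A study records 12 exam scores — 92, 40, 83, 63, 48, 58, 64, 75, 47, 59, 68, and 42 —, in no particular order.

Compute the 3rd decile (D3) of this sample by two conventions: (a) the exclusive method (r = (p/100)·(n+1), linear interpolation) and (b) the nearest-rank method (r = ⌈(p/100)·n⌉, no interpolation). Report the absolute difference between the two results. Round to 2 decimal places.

Sorted: 40, 42, 47, 48, 58, 59, 63, 64, 68, 75, 83, 92.
n = 12.
(a) r = 3.9; between ranks 3 (47) and 4 (48): 47.9.
(b) the nearest-rank method: rank 4 → 48.
|47.9 − 48| = 0.1.

0.10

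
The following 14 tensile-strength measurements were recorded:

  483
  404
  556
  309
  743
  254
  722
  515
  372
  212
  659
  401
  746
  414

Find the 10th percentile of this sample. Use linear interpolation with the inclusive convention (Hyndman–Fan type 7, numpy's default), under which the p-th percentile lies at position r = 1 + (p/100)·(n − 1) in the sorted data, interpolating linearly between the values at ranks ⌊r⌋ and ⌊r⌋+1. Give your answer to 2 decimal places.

270.50

Sorted: 212, 254, 309, 372, 401, 404, 414, 483, 515, 556, 659, 722, 743, 746.
n = 14.
r = 1 + (10/100)·(14 − 1) = 1 + 1.3 = 2.3.
Rank 2 is 254 and rank 3 is 309.
Interpolate: 254 + 0.3·(309 − 254) = 254 + 0.3·55 = 270.5.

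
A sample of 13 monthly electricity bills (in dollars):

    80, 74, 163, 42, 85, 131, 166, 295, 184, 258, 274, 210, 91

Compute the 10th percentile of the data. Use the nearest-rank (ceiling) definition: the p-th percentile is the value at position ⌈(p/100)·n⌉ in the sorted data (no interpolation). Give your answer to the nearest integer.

Sorted: 42, 74, 80, 85, 91, 131, 163, 166, 184, 210, 258, 274, 295.
n = 13.
Position = ⌈10/100 · 13⌉ = ⌈1.3⌉ = 2.
The value at rank 2 is 74.

74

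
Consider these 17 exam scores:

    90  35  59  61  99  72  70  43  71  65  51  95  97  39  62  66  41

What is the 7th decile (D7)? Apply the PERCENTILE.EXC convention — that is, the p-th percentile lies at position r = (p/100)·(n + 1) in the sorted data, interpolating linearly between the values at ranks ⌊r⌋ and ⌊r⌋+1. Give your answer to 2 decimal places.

Sorted: 35, 39, 41, 43, 51, 59, 61, 62, 65, 66, 70, 71, 72, 90, 95, 97, 99.
n = 17.
r = (70/100)·(17 + 1) = 12.6.
Rank 12 is 71 and rank 13 is 72.
Interpolate: 71 + 0.6·(72 − 71) = 71 + 0.6·1 = 71.6.

71.60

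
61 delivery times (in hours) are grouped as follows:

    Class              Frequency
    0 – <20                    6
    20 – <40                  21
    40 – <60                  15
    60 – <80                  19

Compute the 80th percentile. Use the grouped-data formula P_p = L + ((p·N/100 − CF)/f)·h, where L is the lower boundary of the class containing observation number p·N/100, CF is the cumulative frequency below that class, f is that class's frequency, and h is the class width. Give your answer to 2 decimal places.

N = 61; target position k = 80/100 · 61 = 48.8.
Cumulative frequencies: 6, 27, 42, 61.
Observation 48.8 falls in the class 60 – <80.
L = 60, CF = 42, f = 19, h = 20.
P80 = 60 + ((48.8 − 42)/19)·20 = 60 + 7.15789 = 67.1579.

67.16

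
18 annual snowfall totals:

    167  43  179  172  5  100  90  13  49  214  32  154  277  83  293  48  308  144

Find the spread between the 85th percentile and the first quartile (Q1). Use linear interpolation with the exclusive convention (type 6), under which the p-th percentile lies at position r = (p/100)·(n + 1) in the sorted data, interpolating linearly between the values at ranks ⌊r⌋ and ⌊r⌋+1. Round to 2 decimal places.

Sorted: 5, 13, 32, 43, 48, 49, 83, 90, 100, 144, 154, 167, 172, 179, 214, 277, 293, 308.
n = 18.
P25: r = 4.75; ranks 4–5 are 43, 48; interpolating gives 46.75.
P85: r = 16.15; ranks 16–17 are 277, 293; interpolating gives 279.4.
Difference: 279.4 − 46.75 = 232.65.

232.65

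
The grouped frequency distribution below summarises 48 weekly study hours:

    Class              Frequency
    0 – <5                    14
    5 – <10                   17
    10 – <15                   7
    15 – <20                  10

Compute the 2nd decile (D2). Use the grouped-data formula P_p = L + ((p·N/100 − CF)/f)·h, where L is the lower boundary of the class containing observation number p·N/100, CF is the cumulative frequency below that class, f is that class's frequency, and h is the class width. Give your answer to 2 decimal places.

N = 48; target position k = 20/100 · 48 = 9.6.
Cumulative frequencies: 14, 31, 38, 48.
Observation 9.6 falls in the class 0 – <5.
L = 0, CF = 0, f = 14, h = 5.
P20 = 0 + ((9.6 − 0)/14)·5 = 0 + 3.42857 = 3.42857.

3.43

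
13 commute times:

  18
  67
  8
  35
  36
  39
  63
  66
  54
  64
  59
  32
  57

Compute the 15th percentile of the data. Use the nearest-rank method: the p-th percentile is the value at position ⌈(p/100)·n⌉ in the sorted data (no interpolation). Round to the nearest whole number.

Sorted: 8, 18, 32, 35, 36, 39, 54, 57, 59, 63, 64, 66, 67.
n = 13.
Position = ⌈15/100 · 13⌉ = ⌈1.95⌉ = 2.
The value at rank 2 is 18.

18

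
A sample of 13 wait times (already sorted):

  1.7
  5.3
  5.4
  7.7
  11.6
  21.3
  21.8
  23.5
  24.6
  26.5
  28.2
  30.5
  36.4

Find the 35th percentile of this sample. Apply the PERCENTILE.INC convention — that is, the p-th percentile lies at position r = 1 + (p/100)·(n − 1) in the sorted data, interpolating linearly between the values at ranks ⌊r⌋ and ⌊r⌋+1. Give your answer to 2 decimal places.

n = 13.
r = 1 + (35/100)·(13 − 1) = 1 + 4.2 = 5.2.
Rank 5 is 11.6 and rank 6 is 21.3.
Interpolate: 11.6 + 0.2·(21.3 − 11.6) = 11.6 + 0.2·9.7 = 13.54.

13.54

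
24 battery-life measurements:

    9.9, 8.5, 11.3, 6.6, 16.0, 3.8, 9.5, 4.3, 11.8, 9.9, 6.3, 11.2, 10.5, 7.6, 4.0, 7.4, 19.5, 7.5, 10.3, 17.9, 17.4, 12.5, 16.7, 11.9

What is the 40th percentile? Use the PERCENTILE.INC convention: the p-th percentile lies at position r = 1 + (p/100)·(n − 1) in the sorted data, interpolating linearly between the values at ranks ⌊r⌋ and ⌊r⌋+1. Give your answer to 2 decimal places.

Sorted: 3.8, 4.0, 4.3, 6.3, 6.6, 7.4, 7.5, 7.6, 8.5, 9.5, 9.9, 9.9, 10.3, 10.5, 11.2, 11.3, 11.8, 11.9, 12.5, 16.0, 16.7, 17.4, 17.9, 19.5.
n = 24.
r = 1 + (40/100)·(24 − 1) = 1 + 9.2 = 10.2.
Rank 10 is 9.5 and rank 11 is 9.9.
Interpolate: 9.5 + 0.2·(9.9 − 9.5) = 9.5 + 0.2·0.4 = 9.58.

9.58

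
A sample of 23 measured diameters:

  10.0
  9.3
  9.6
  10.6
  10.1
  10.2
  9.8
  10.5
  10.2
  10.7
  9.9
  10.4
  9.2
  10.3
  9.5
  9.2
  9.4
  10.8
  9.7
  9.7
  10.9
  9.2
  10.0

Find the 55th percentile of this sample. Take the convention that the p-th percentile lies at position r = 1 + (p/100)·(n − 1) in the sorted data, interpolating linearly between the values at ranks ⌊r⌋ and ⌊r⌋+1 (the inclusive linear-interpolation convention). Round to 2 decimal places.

10.01

Sorted: 9.2, 9.2, 9.2, 9.3, 9.4, 9.5, 9.6, 9.7, 9.7, 9.8, 9.9, 10.0, 10.0, 10.1, 10.2, 10.2, 10.3, 10.4, 10.5, 10.6, 10.7, 10.8, 10.9.
n = 23.
r = 1 + (55/100)·(23 − 1) = 1 + 12.1 = 13.1.
Rank 13 is 10.0 and rank 14 is 10.1.
Interpolate: 10.0 + 0.1·(10.1 − 10.0) = 10.0 + 0.1·0.1 = 10.01.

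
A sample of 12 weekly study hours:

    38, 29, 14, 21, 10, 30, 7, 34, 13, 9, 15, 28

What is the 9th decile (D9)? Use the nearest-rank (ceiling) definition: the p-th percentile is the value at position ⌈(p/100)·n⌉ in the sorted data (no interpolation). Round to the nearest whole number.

34

Sorted: 7, 9, 10, 13, 14, 15, 21, 28, 29, 30, 34, 38.
n = 12.
Position = ⌈90/100 · 12⌉ = ⌈10.8⌉ = 11.
The value at rank 11 is 34.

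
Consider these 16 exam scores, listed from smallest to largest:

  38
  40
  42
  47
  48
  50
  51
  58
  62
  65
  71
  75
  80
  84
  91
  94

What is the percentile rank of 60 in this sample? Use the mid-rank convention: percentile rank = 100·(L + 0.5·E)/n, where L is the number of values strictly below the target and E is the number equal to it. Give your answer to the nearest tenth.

Count below 60: L = 8; count equal: E = 0; n = 16.
Percentile rank = 100·(8 + 0.5·0)/16 = 100·8/16 = 50.

50.0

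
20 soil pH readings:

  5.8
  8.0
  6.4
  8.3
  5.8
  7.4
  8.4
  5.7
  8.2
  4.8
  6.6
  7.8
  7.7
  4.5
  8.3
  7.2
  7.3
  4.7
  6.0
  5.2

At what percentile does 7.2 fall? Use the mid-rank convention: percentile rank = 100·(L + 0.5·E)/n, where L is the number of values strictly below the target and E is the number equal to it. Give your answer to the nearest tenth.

52.5

Sorted: 4.5, 4.7, 4.8, 5.2, 5.7, 5.8, 5.8, 6.0, 6.4, 6.6, 7.2, 7.3, 7.4, 7.7, 7.8, 8.0, 8.2, 8.3, 8.3, 8.4.
Count below 7.2: L = 10; count equal: E = 1; n = 20.
Percentile rank = 100·(10 + 0.5·1)/20 = 100·10.5/20 = 52.5.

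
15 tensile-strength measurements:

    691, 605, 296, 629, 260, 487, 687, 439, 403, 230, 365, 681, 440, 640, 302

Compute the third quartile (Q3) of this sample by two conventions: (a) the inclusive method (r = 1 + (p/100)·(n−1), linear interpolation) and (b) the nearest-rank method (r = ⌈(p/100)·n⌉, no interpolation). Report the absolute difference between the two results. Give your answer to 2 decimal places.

Sorted: 230, 260, 296, 302, 365, 403, 439, 440, 487, 605, 629, 640, 681, 687, 691.
n = 15.
(a) r = 11.5; between ranks 11 (629) and 12 (640): 634.5.
(b) the nearest-rank method: rank 12 → 640.
|634.5 − 640| = 5.5.

5.50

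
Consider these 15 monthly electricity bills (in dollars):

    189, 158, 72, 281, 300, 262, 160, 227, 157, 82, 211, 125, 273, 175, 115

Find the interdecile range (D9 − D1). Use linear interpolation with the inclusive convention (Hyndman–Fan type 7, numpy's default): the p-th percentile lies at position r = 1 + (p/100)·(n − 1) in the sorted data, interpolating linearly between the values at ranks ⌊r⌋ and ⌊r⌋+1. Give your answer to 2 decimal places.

Sorted: 72, 82, 115, 125, 157, 158, 160, 175, 189, 211, 227, 262, 273, 281, 300.
n = 15.
P10: r = 2.4; ranks 2–3 are 82, 115; interpolating gives 95.2.
P90: r = 13.6; ranks 13–14 are 273, 281; interpolating gives 277.8.
Difference: 277.8 − 95.2 = 182.6.

182.60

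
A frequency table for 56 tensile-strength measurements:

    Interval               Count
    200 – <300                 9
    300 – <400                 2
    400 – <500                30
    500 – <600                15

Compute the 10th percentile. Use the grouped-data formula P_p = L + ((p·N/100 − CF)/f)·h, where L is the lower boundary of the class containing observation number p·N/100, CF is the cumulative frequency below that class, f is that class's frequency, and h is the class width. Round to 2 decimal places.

N = 56; target position k = 10/100 · 56 = 5.6.
Cumulative frequencies: 9, 11, 41, 56.
Observation 5.6 falls in the class 200 – <300.
L = 200, CF = 0, f = 9, h = 100.
P10 = 200 + ((5.6 − 0)/9)·100 = 200 + 62.2222 = 262.222.

262.22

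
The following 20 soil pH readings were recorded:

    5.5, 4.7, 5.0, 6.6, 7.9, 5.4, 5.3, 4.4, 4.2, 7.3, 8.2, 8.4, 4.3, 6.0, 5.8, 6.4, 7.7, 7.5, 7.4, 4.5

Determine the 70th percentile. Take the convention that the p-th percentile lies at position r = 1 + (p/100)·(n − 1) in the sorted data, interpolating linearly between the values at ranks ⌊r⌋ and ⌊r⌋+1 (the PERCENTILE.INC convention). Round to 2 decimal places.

Sorted: 4.2, 4.3, 4.4, 4.5, 4.7, 5.0, 5.3, 5.4, 5.5, 5.8, 6.0, 6.4, 6.6, 7.3, 7.4, 7.5, 7.7, 7.9, 8.2, 8.4.
n = 20.
r = 1 + (70/100)·(20 − 1) = 1 + 13.3 = 14.3.
Rank 14 is 7.3 and rank 15 is 7.4.
Interpolate: 7.3 + 0.3·(7.4 − 7.3) = 7.3 + 0.3·0.1 = 7.33.

7.33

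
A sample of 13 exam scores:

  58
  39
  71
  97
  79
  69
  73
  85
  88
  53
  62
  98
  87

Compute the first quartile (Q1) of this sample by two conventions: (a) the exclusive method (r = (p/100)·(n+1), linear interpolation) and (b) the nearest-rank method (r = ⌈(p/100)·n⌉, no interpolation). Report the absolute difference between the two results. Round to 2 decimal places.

2.00

Sorted: 39, 53, 58, 62, 69, 71, 73, 79, 85, 87, 88, 97, 98.
n = 13.
(a) r = 3.5; between ranks 3 (58) and 4 (62): 60.
(b) the nearest-rank method: rank 4 → 62.
|60 − 62| = 2.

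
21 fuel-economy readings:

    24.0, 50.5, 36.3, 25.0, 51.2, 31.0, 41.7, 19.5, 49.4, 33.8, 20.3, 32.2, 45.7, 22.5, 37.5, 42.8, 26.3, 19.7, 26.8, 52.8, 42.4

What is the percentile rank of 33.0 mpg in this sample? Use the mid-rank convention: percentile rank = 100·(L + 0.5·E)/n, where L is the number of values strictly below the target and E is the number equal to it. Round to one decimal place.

Sorted: 19.5, 19.7, 20.3, 22.5, 24.0, 25.0, 26.3, 26.8, 31.0, 32.2, 33.8, 36.3, 37.5, 41.7, 42.4, 42.8, 45.7, 49.4, 50.5, 51.2, 52.8.
Count below 33.0: L = 10; count equal: E = 0; n = 21.
Percentile rank = 100·(10 + 0.5·0)/21 = 100·10/21 = 47.62.

47.6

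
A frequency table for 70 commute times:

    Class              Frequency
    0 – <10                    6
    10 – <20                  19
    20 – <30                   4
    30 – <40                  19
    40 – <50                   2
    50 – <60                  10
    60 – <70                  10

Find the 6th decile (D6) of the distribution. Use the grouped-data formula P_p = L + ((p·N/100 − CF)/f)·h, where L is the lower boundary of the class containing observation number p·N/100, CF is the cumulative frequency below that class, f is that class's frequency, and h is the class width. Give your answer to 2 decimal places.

N = 70; target position k = 60/100 · 70 = 42.
Cumulative frequencies: 6, 25, 29, 48, 50, 60, 70.
Observation 42 falls in the class 30 – <40.
L = 30, CF = 29, f = 19, h = 10.
P60 = 30 + ((42 − 29)/19)·10 = 30 + 6.84211 = 36.8421.

36.84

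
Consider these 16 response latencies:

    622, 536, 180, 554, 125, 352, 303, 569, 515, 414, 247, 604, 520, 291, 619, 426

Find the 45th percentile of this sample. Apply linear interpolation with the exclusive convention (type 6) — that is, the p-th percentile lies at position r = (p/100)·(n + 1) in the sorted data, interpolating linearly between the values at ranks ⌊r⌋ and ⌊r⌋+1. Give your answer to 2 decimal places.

421.80

Sorted: 125, 180, 247, 291, 303, 352, 414, 426, 515, 520, 536, 554, 569, 604, 619, 622.
n = 16.
r = (45/100)·(16 + 1) = 7.65.
Rank 7 is 414 and rank 8 is 426.
Interpolate: 414 + 0.65·(426 − 414) = 414 + 0.65·12 = 421.8.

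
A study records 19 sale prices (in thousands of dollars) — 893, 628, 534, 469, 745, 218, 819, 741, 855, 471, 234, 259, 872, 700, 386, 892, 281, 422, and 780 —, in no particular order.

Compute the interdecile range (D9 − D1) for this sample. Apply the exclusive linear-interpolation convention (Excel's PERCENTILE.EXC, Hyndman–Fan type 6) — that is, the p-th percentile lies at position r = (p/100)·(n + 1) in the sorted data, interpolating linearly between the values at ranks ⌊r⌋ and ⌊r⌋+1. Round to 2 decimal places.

658.00

Sorted: 218, 234, 259, 281, 386, 422, 469, 471, 534, 628, 700, 741, 745, 780, 819, 855, 872, 892, 893.
n = 19.
P10: r = 2 (integer) → 234.
P90: r = 18 (integer) → 892.
Difference: 892 − 234 = 658.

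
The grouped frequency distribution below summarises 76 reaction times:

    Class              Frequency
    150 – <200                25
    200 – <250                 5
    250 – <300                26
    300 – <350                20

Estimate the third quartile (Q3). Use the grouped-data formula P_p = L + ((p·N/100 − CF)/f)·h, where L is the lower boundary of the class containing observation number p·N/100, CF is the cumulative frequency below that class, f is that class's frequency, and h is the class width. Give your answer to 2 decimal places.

N = 76; target position k = 75/100 · 76 = 57.
Cumulative frequencies: 25, 30, 56, 76.
Observation 57 falls in the class 300 – <350.
L = 300, CF = 56, f = 20, h = 50.
P75 = 300 + ((57 − 56)/20)·50 = 300 + 2.5 = 302.5.

302.50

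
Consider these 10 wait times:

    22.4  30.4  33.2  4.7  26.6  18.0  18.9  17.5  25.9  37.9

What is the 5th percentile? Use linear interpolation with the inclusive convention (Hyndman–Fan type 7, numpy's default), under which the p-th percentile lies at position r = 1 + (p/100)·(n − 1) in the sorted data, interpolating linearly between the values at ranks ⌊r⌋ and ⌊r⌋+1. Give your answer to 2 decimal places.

10.46

Sorted: 4.7, 17.5, 18.0, 18.9, 22.4, 25.9, 26.6, 30.4, 33.2, 37.9.
n = 10.
r = 1 + (5/100)·(10 − 1) = 1 + 0.45 = 1.45.
Rank 1 is 4.7 and rank 2 is 17.5.
Interpolate: 4.7 + 0.45·(17.5 − 4.7) = 4.7 + 0.45·12.8 = 10.46.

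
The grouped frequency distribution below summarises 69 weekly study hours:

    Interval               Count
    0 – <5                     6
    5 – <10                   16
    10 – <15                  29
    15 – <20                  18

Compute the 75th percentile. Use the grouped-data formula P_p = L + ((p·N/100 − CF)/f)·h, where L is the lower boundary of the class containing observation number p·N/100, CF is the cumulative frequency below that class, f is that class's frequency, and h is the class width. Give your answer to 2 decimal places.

15.21

N = 69; target position k = 75/100 · 69 = 51.75.
Cumulative frequencies: 6, 22, 51, 69.
Observation 51.75 falls in the class 15 – <20.
L = 15, CF = 51, f = 18, h = 5.
P75 = 15 + ((51.75 − 51)/18)·5 = 15 + 0.208333 = 15.2083.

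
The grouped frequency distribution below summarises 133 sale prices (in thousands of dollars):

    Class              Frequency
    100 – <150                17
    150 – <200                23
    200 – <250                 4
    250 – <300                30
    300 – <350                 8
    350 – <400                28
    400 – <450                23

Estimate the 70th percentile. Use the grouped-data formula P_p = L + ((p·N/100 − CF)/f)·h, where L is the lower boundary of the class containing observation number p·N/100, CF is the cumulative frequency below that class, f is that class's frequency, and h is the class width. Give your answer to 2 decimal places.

369.82

N = 133; target position k = 70/100 · 133 = 93.1.
Cumulative frequencies: 17, 40, 44, 74, 82, 110, 133.
Observation 93.1 falls in the class 350 – <400.
L = 350, CF = 82, f = 28, h = 50.
P70 = 350 + ((93.1 − 82)/28)·50 = 350 + 19.8214 = 369.821.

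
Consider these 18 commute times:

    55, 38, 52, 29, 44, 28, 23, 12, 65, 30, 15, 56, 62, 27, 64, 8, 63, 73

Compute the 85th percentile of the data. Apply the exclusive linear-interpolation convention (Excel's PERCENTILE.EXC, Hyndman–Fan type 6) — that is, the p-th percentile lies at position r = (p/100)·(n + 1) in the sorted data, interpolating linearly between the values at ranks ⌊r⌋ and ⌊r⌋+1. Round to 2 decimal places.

64.15

Sorted: 8, 12, 15, 23, 27, 28, 29, 30, 38, 44, 52, 55, 56, 62, 63, 64, 65, 73.
n = 18.
r = (85/100)·(18 + 1) = 16.15.
Rank 16 is 64 and rank 17 is 65.
Interpolate: 64 + 0.15·(65 − 64) = 64 + 0.15·1 = 64.15.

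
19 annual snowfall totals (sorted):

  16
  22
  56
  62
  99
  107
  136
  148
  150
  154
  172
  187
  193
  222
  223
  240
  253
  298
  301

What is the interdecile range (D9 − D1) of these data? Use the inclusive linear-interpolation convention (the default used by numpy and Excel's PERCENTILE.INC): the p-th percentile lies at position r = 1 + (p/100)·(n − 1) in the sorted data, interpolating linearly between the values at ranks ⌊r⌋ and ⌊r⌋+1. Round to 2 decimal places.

n = 19.
P10: r = 2.8; ranks 2–3 are 22, 56; interpolating gives 49.2.
P90: r = 17.2; ranks 17–18 are 253, 298; interpolating gives 262.
Difference: 262 − 49.2 = 212.8.

212.80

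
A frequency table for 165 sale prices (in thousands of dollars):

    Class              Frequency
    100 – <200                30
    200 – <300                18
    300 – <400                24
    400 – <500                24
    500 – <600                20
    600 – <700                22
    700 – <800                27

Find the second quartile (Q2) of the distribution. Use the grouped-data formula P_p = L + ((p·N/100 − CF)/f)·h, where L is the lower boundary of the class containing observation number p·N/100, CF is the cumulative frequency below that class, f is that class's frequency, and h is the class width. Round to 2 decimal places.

443.75

N = 165; target position k = 50/100 · 165 = 82.5.
Cumulative frequencies: 30, 48, 72, 96, 116, 138, 165.
Observation 82.5 falls in the class 400 – <500.
L = 400, CF = 72, f = 24, h = 100.
P50 = 400 + ((82.5 − 72)/24)·100 = 400 + 43.75 = 443.75.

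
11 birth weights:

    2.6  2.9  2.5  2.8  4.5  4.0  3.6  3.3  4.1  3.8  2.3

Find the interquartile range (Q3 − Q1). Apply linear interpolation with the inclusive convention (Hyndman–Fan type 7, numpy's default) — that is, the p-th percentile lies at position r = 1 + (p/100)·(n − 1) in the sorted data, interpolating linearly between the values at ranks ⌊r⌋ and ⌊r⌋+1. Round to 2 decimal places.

1.20

Sorted: 2.3, 2.5, 2.6, 2.8, 2.9, 3.3, 3.6, 3.8, 4.0, 4.1, 4.5.
n = 11.
P25: r = 3.5; ranks 3–4 are 2.6, 2.8; interpolating gives 2.7.
P75: r = 8.5; ranks 8–9 are 3.8, 4.0; interpolating gives 3.9.
Difference: 3.9 − 2.7 = 1.2.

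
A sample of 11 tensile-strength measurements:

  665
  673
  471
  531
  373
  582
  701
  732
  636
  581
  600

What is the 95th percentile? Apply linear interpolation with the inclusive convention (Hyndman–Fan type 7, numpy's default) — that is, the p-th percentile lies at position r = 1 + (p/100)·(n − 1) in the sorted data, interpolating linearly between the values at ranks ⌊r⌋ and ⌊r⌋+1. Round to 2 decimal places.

Sorted: 373, 471, 531, 581, 582, 600, 636, 665, 673, 701, 732.
n = 11.
r = 1 + (95/100)·(11 − 1) = 1 + 9.5 = 10.5.
Rank 10 is 701 and rank 11 is 732.
Interpolate: 701 + 0.5·(732 − 701) = 701 + 0.5·31 = 716.5.

716.50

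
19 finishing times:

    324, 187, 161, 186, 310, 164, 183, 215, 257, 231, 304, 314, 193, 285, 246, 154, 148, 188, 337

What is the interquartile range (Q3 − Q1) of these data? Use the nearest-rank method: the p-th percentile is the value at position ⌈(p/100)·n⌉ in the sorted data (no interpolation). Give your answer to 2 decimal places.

121.00

Sorted: 148, 154, 161, 164, 183, 186, 187, 188, 193, 215, 231, 246, 257, 285, 304, 310, 314, 324, 337.
n = 19.
P25: rank ⌈25/100·19⌉ = 5 → 183.
P75: rank ⌈75/100·19⌉ = 15 → 304.
Difference: 304 − 183 = 121.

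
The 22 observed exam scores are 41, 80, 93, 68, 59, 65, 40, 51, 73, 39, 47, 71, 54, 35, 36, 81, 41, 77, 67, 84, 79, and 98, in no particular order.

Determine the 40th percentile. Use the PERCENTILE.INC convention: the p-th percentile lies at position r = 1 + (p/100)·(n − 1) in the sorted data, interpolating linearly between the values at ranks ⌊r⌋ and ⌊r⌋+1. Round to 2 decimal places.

Sorted: 35, 36, 39, 40, 41, 41, 47, 51, 54, 59, 65, 67, 68, 71, 73, 77, 79, 80, 81, 84, 93, 98.
n = 22.
r = 1 + (40/100)·(22 − 1) = 1 + 8.4 = 9.4.
Rank 9 is 54 and rank 10 is 59.
Interpolate: 54 + 0.4·(59 − 54) = 54 + 0.4·5 = 56.

56.00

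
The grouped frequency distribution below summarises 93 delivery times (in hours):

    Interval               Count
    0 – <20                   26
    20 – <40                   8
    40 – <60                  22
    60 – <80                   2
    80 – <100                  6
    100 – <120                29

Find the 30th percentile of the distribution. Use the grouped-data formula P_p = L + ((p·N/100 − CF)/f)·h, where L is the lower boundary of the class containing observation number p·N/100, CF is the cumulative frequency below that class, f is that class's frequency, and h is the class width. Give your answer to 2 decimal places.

24.75

N = 93; target position k = 30/100 · 93 = 27.9.
Cumulative frequencies: 26, 34, 56, 58, 64, 93.
Observation 27.9 falls in the class 20 – <40.
L = 20, CF = 26, f = 8, h = 20.
P30 = 20 + ((27.9 − 26)/8)·20 = 20 + 4.75 = 24.75.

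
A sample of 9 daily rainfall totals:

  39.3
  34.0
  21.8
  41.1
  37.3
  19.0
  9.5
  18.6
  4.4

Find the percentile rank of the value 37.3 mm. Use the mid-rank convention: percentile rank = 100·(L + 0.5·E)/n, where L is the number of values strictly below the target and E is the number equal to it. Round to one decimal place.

72.2

Sorted: 4.4, 9.5, 18.6, 19.0, 21.8, 34.0, 37.3, 39.3, 41.1.
Count below 37.3: L = 6; count equal: E = 1; n = 9.
Percentile rank = 100·(6 + 0.5·1)/9 = 100·6.5/9 = 72.22.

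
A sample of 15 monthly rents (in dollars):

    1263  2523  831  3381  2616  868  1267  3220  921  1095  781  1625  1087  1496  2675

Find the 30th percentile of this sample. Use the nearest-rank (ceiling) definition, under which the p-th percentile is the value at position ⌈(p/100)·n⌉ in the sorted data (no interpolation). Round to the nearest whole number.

Sorted: 781, 831, 868, 921, 1087, 1095, 1263, 1267, 1496, 1625, 2523, 2616, 2675, 3220, 3381.
n = 15.
Position = ⌈30/100 · 15⌉ = ⌈4.5⌉ = 5.
The value at rank 5 is 1087.

1087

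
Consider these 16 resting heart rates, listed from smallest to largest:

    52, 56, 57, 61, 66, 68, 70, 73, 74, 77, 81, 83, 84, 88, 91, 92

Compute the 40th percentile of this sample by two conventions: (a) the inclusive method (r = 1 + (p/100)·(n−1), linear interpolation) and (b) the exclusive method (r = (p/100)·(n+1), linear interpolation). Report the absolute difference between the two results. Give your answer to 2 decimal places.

0.40

n = 16.
(a) r = 7 → value at rank 7 = 70.
(b) r = 6.8; between ranks 6 (68) and 7 (70): 69.6.
|70 − 69.6| = 0.4.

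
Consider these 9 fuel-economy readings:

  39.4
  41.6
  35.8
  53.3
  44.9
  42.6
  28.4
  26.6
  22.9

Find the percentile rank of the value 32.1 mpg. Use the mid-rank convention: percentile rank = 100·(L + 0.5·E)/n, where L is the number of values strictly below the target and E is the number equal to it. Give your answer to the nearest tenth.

33.3

Sorted: 22.9, 26.6, 28.4, 35.8, 39.4, 41.6, 42.6, 44.9, 53.3.
Count below 32.1: L = 3; count equal: E = 0; n = 9.
Percentile rank = 100·(3 + 0.5·0)/9 = 100·3/9 = 33.33.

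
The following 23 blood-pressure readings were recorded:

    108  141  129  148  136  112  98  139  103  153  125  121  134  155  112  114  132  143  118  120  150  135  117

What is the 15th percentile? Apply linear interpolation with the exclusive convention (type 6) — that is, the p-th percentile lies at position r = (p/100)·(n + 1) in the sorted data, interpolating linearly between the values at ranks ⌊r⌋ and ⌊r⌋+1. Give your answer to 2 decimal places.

110.40

Sorted: 98, 103, 108, 112, 112, 114, 117, 118, 120, 121, 125, 129, 132, 134, 135, 136, 139, 141, 143, 148, 150, 153, 155.
n = 23.
r = (15/100)·(23 + 1) = 3.6.
Rank 3 is 108 and rank 4 is 112.
Interpolate: 108 + 0.6·(112 − 108) = 108 + 0.6·4 = 110.4.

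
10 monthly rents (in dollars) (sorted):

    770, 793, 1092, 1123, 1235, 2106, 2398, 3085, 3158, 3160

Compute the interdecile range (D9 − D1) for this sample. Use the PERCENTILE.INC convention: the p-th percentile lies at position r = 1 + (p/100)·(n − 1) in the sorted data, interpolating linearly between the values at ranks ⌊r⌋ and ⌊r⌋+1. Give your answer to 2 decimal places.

n = 10.
P10: r = 1.9; ranks 1–2 are 770, 793; interpolating gives 790.7.
P90: r = 9.1; ranks 9–10 are 3158, 3160; interpolating gives 3158.2.
Difference: 3158.2 − 790.7 = 2367.5.

2367.50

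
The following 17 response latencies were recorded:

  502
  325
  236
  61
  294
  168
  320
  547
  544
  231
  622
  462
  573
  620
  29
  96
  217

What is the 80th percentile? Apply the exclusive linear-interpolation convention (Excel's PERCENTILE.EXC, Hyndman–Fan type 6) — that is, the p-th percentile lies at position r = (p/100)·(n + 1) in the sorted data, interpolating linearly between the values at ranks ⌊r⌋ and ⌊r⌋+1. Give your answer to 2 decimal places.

Sorted: 29, 61, 96, 168, 217, 231, 236, 294, 320, 325, 462, 502, 544, 547, 573, 620, 622.
n = 17.
r = (80/100)·(17 + 1) = 14.4.
Rank 14 is 547 and rank 15 is 573.
Interpolate: 547 + 0.4·(573 − 547) = 547 + 0.4·26 = 557.4.

557.40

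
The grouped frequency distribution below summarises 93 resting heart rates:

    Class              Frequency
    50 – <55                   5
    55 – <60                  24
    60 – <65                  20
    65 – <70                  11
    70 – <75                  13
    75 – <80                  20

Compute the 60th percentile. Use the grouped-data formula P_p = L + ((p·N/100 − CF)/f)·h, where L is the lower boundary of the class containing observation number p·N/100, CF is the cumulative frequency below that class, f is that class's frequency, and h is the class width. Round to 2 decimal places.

N = 93; target position k = 60/100 · 93 = 55.8.
Cumulative frequencies: 5, 29, 49, 60, 73, 93.
Observation 55.8 falls in the class 65 – <70.
L = 65, CF = 49, f = 11, h = 5.
P60 = 65 + ((55.8 − 49)/11)·5 = 65 + 3.09091 = 68.0909.

68.09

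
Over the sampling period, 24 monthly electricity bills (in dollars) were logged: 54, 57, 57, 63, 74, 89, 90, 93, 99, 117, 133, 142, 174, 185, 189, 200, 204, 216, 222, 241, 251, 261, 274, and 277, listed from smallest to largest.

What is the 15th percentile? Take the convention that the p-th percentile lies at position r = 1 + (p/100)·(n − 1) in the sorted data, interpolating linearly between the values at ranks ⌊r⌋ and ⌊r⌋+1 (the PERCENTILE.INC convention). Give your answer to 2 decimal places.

n = 24.
r = 1 + (15/100)·(24 − 1) = 1 + 3.45 = 4.45.
Rank 4 is 63 and rank 5 is 74.
Interpolate: 63 + 0.45·(74 − 63) = 63 + 0.45·11 = 67.95.

67.95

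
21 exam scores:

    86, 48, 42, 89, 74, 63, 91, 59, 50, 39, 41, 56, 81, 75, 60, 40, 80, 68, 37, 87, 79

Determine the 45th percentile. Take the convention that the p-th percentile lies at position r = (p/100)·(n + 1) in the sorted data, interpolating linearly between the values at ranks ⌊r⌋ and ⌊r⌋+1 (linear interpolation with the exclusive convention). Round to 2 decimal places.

59.90

Sorted: 37, 39, 40, 41, 42, 48, 50, 56, 59, 60, 63, 68, 74, 75, 79, 80, 81, 86, 87, 89, 91.
n = 21.
r = (45/100)·(21 + 1) = 9.9.
Rank 9 is 59 and rank 10 is 60.
Interpolate: 59 + 0.9·(60 − 59) = 59 + 0.9·1 = 59.9.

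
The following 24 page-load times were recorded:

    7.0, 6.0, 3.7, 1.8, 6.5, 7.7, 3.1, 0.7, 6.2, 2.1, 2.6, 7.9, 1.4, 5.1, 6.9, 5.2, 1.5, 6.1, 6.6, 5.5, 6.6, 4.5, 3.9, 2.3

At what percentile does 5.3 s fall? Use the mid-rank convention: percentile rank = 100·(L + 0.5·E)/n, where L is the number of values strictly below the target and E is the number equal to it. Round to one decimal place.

Sorted: 0.7, 1.4, 1.5, 1.8, 2.1, 2.3, 2.6, 3.1, 3.7, 3.9, 4.5, 5.1, 5.2, 5.5, 6.0, 6.1, 6.2, 6.5, 6.6, 6.6, 6.9, 7.0, 7.7, 7.9.
Count below 5.3: L = 13; count equal: E = 0; n = 24.
Percentile rank = 100·(13 + 0.5·0)/24 = 100·13/24 = 54.17.

54.2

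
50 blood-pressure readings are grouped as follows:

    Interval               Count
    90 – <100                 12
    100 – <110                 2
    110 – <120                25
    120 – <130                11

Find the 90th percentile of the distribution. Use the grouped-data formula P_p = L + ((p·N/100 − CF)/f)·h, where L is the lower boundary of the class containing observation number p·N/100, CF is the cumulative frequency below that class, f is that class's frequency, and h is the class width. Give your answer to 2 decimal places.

N = 50; target position k = 90/100 · 50 = 45.
Cumulative frequencies: 12, 14, 39, 50.
Observation 45 falls in the class 120 – <130.
L = 120, CF = 39, f = 11, h = 10.
P90 = 120 + ((45 − 39)/11)·10 = 120 + 5.45455 = 125.455.

125.45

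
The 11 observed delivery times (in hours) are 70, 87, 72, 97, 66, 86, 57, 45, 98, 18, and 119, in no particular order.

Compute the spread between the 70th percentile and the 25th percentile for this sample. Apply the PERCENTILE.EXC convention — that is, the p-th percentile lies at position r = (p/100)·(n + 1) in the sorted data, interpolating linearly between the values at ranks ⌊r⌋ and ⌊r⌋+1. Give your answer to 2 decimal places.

34.00

Sorted: 18, 45, 57, 66, 70, 72, 86, 87, 97, 98, 119.
n = 11.
P25: r = 3 (integer) → 57.
P70: r = 8.4; ranks 8–9 are 87, 97; interpolating gives 91.
Difference: 91 − 57 = 34.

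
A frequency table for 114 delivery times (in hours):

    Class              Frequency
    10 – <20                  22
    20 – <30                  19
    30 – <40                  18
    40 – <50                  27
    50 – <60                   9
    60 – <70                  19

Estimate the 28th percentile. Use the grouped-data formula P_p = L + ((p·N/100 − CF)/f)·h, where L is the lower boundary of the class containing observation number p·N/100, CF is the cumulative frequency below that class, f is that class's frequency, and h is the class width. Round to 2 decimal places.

N = 114; target position k = 28/100 · 114 = 31.92.
Cumulative frequencies: 22, 41, 59, 86, 95, 114.
Observation 31.92 falls in the class 20 – <30.
L = 20, CF = 22, f = 19, h = 10.
P28 = 20 + ((31.92 − 22)/19)·10 = 20 + 5.22105 = 25.2211.

25.22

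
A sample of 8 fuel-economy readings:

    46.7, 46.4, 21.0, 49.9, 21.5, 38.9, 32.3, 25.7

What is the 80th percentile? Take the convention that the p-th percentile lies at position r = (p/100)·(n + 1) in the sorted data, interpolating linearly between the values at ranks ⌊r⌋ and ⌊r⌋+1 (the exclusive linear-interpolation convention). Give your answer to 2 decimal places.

47.34

Sorted: 21.0, 21.5, 25.7, 32.3, 38.9, 46.4, 46.7, 49.9.
n = 8.
r = (80/100)·(8 + 1) = 7.2.
Rank 7 is 46.7 and rank 8 is 49.9.
Interpolate: 46.7 + 0.2·(49.9 − 46.7) = 46.7 + 0.2·3.2 = 47.34.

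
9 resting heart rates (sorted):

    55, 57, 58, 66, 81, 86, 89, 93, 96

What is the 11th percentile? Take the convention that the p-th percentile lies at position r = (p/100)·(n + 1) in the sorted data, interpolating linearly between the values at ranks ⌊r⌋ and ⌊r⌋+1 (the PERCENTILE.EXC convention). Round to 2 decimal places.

55.20

n = 9.
r = (11/100)·(9 + 1) = 1.1.
Rank 1 is 55 and rank 2 is 57.
Interpolate: 55 + 0.1·(57 − 55) = 55 + 0.1·2 = 55.2.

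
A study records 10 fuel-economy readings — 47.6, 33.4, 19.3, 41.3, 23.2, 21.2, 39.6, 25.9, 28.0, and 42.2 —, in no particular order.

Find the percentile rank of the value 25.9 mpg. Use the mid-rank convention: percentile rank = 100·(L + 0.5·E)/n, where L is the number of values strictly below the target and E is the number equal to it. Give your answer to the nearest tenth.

35.0

Sorted: 19.3, 21.2, 23.2, 25.9, 28.0, 33.4, 39.6, 41.3, 42.2, 47.6.
Count below 25.9: L = 3; count equal: E = 1; n = 10.
Percentile rank = 100·(3 + 0.5·1)/10 = 100·3.5/10 = 35.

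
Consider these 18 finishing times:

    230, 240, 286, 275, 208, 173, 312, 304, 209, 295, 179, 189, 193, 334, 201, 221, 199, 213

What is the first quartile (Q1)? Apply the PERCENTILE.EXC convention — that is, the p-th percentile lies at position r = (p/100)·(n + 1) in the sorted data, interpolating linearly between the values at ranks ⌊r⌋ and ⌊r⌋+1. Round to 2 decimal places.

Sorted: 173, 179, 189, 193, 199, 201, 208, 209, 213, 221, 230, 240, 275, 286, 295, 304, 312, 334.
n = 18.
r = (25/100)·(18 + 1) = 4.75.
Rank 4 is 193 and rank 5 is 199.
Interpolate: 193 + 0.75·(199 − 193) = 193 + 0.75·6 = 197.5.

197.50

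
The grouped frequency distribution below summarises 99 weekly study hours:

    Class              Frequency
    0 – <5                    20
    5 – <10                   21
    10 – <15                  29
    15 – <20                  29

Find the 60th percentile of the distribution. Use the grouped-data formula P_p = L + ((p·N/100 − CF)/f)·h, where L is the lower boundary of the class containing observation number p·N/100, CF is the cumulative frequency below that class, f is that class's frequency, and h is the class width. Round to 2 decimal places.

N = 99; target position k = 60/100 · 99 = 59.4.
Cumulative frequencies: 20, 41, 70, 99.
Observation 59.4 falls in the class 10 – <15.
L = 10, CF = 41, f = 29, h = 5.
P60 = 10 + ((59.4 − 41)/29)·5 = 10 + 3.17241 = 13.1724.

13.17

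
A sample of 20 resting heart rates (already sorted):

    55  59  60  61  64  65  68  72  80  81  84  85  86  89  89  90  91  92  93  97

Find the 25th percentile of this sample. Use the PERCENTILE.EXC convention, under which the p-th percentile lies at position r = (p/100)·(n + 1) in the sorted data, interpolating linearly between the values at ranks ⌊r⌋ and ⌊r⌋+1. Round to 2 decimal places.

64.25

n = 20.
r = (25/100)·(20 + 1) = 5.25.
Rank 5 is 64 and rank 6 is 65.
Interpolate: 64 + 0.25·(65 − 64) = 64 + 0.25·1 = 64.25.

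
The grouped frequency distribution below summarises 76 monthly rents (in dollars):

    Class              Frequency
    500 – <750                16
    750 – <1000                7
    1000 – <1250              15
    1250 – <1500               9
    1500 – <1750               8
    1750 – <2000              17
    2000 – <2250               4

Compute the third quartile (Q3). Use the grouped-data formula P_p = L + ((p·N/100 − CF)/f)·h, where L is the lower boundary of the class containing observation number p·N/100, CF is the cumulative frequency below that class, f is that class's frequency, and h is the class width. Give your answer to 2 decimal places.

1779.41

N = 76; target position k = 75/100 · 76 = 57.
Cumulative frequencies: 16, 23, 38, 47, 55, 72, 76.
Observation 57 falls in the class 1750 – <2000.
L = 1750, CF = 55, f = 17, h = 250.
P75 = 1750 + ((57 − 55)/17)·250 = 1750 + 29.4118 = 1779.41.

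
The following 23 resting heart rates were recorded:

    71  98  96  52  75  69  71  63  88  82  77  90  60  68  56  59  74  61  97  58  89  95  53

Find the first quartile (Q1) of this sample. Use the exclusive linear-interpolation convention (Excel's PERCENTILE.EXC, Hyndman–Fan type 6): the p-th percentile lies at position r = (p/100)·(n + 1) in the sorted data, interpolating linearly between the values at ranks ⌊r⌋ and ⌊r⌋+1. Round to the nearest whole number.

Sorted: 52, 53, 56, 58, 59, 60, 61, 63, 68, 69, 71, 71, 74, 75, 77, 82, 88, 89, 90, 95, 96, 97, 98.
n = 23.
r = (25/100)·(23 + 1) = 6.
r is an integer, so P25 is the value at rank 6: 60.

60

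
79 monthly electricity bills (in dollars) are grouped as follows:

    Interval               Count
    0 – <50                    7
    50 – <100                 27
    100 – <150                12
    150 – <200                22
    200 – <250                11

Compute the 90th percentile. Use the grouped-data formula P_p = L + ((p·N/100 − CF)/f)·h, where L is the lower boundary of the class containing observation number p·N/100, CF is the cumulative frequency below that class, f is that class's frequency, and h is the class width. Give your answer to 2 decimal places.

N = 79; target position k = 90/100 · 79 = 71.1.
Cumulative frequencies: 7, 34, 46, 68, 79.
Observation 71.1 falls in the class 200 – <250.
L = 200, CF = 68, f = 11, h = 50.
P90 = 200 + ((71.1 − 68)/11)·50 = 200 + 14.0909 = 214.091.

214.09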